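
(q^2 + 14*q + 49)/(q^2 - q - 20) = (q^2 + 14*q + 49)/(q^2 - q - 20)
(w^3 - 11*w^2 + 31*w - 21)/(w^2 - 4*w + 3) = w - 7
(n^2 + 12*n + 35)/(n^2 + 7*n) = (n + 5)/n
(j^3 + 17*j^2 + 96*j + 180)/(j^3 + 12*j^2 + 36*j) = (j + 5)/j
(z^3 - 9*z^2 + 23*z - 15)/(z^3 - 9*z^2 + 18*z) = (z^2 - 6*z + 5)/(z*(z - 6))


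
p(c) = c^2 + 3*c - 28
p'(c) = 2*c + 3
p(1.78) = -19.49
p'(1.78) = 6.56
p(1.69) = -20.07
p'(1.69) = 6.38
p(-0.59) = -29.42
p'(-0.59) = 1.82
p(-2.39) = -29.46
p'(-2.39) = -1.78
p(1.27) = -22.58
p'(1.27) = 5.54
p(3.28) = -7.40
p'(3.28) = 9.56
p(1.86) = -18.96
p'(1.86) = 6.72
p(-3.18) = -27.43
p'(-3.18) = -3.36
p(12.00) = 152.00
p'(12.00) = 27.00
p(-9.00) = 26.00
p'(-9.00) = -15.00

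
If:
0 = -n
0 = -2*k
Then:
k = 0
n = 0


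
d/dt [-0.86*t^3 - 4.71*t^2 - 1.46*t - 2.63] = -2.58*t^2 - 9.42*t - 1.46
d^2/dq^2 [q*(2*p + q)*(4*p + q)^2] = 64*p^2 + 60*p*q + 12*q^2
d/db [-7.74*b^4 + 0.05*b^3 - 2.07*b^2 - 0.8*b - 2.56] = -30.96*b^3 + 0.15*b^2 - 4.14*b - 0.8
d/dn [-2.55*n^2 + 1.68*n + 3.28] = 1.68 - 5.1*n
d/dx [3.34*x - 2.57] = 3.34000000000000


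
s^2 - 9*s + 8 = (s - 8)*(s - 1)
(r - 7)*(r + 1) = r^2 - 6*r - 7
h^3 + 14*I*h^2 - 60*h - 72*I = (h + 2*I)*(h + 6*I)^2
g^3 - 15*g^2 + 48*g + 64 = (g - 8)^2*(g + 1)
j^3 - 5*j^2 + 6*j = j*(j - 3)*(j - 2)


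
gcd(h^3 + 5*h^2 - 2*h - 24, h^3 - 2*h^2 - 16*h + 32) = h^2 + 2*h - 8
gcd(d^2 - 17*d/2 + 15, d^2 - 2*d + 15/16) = 1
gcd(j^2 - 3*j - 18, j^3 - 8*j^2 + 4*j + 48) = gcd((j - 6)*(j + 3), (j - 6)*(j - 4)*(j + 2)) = j - 6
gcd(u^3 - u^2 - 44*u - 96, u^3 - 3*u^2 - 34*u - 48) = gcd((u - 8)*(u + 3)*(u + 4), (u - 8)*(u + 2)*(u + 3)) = u^2 - 5*u - 24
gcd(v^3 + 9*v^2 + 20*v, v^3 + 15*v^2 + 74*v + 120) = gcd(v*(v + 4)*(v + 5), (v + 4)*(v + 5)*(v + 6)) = v^2 + 9*v + 20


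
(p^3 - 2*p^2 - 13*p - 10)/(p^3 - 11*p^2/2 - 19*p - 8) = 2*(p^2 - 4*p - 5)/(2*p^2 - 15*p - 8)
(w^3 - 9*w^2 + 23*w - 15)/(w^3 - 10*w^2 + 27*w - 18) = (w - 5)/(w - 6)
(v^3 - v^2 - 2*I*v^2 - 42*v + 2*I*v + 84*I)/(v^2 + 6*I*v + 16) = (v^2 - v - 42)/(v + 8*I)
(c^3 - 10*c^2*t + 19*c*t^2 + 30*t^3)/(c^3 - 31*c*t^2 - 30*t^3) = (c - 5*t)/(c + 5*t)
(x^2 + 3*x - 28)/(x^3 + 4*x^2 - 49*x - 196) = (x - 4)/(x^2 - 3*x - 28)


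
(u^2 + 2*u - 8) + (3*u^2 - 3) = 4*u^2 + 2*u - 11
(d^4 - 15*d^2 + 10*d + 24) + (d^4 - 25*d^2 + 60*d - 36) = 2*d^4 - 40*d^2 + 70*d - 12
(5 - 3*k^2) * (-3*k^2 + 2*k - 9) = 9*k^4 - 6*k^3 + 12*k^2 + 10*k - 45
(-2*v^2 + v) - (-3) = -2*v^2 + v + 3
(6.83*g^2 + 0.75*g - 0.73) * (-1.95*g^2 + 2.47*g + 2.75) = -13.3185*g^4 + 15.4076*g^3 + 22.0585*g^2 + 0.2594*g - 2.0075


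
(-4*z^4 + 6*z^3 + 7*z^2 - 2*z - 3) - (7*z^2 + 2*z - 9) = -4*z^4 + 6*z^3 - 4*z + 6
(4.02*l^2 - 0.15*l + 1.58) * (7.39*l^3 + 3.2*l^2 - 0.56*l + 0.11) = 29.7078*l^5 + 11.7555*l^4 + 8.945*l^3 + 5.5822*l^2 - 0.9013*l + 0.1738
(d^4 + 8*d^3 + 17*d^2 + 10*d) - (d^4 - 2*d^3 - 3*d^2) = 10*d^3 + 20*d^2 + 10*d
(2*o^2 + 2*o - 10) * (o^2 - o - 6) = 2*o^4 - 24*o^2 - 2*o + 60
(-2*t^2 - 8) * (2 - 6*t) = 12*t^3 - 4*t^2 + 48*t - 16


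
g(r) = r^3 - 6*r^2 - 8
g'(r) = 3*r^2 - 12*r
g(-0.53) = -9.83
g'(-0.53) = 7.20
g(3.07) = -35.61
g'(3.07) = -8.57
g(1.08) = -13.74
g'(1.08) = -9.46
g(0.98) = -12.82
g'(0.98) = -8.88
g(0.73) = -10.81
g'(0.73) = -7.16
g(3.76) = -39.67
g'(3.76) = -2.71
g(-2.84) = -79.30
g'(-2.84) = 58.28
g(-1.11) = -16.76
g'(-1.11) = 17.02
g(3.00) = -35.00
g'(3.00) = -9.00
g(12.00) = 856.00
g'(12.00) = 288.00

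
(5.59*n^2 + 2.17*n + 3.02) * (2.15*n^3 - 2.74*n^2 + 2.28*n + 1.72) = 12.0185*n^5 - 10.6511*n^4 + 13.2924*n^3 + 6.2876*n^2 + 10.618*n + 5.1944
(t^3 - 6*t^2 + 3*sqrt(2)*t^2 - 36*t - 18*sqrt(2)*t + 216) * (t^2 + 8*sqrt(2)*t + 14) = t^5 - 6*t^4 + 11*sqrt(2)*t^4 - 66*sqrt(2)*t^3 + 26*t^3 - 246*sqrt(2)*t^2 - 156*t^2 - 504*t + 1476*sqrt(2)*t + 3024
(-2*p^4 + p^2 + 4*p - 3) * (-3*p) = 6*p^5 - 3*p^3 - 12*p^2 + 9*p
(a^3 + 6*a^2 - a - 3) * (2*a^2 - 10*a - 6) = 2*a^5 + 2*a^4 - 68*a^3 - 32*a^2 + 36*a + 18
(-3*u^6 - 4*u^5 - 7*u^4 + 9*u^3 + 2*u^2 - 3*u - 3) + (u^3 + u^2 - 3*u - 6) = -3*u^6 - 4*u^5 - 7*u^4 + 10*u^3 + 3*u^2 - 6*u - 9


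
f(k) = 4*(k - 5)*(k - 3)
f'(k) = 8*k - 32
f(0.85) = 35.69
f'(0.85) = -25.20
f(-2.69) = 175.02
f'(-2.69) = -53.52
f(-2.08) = 143.87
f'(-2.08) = -48.64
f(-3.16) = 201.06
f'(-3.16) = -57.28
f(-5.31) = 342.70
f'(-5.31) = -74.48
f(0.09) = 57.15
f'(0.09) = -31.28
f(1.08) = 30.11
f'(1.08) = -23.36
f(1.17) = 28.04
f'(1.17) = -22.64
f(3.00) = 0.00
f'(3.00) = -8.00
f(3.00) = 0.00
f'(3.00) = -8.00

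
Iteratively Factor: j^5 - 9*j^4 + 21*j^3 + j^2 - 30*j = (j)*(j^4 - 9*j^3 + 21*j^2 + j - 30) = j*(j - 5)*(j^3 - 4*j^2 + j + 6) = j*(j - 5)*(j - 2)*(j^2 - 2*j - 3) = j*(j - 5)*(j - 3)*(j - 2)*(j + 1)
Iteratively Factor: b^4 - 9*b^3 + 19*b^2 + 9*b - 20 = (b - 1)*(b^3 - 8*b^2 + 11*b + 20) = (b - 5)*(b - 1)*(b^2 - 3*b - 4) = (b - 5)*(b - 1)*(b + 1)*(b - 4)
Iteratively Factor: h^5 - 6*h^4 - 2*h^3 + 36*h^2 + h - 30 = (h - 1)*(h^4 - 5*h^3 - 7*h^2 + 29*h + 30) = (h - 3)*(h - 1)*(h^3 - 2*h^2 - 13*h - 10) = (h - 5)*(h - 3)*(h - 1)*(h^2 + 3*h + 2) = (h - 5)*(h - 3)*(h - 1)*(h + 1)*(h + 2)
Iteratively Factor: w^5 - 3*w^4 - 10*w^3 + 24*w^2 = (w)*(w^4 - 3*w^3 - 10*w^2 + 24*w) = w*(w - 2)*(w^3 - w^2 - 12*w) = w*(w - 2)*(w + 3)*(w^2 - 4*w) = w*(w - 4)*(w - 2)*(w + 3)*(w)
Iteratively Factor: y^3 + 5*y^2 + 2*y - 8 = (y + 2)*(y^2 + 3*y - 4) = (y - 1)*(y + 2)*(y + 4)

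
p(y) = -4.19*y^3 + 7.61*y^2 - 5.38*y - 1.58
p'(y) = -12.57*y^2 + 15.22*y - 5.38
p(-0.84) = 10.79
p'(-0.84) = -27.03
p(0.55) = -2.93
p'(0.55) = -0.81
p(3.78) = -139.48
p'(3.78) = -127.45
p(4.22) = -203.65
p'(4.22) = -165.00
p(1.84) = -11.82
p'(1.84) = -19.93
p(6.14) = -717.60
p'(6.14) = -385.81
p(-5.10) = 779.60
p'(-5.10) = -409.95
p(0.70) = -3.05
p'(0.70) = -0.89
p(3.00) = -62.36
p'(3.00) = -72.85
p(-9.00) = 3717.76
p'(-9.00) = -1160.53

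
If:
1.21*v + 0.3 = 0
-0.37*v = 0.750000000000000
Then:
No Solution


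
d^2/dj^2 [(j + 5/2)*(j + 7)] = 2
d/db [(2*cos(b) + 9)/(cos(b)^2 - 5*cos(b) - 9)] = (18*cos(b) + cos(2*b) - 26)*sin(b)/(sin(b)^2 + 5*cos(b) + 8)^2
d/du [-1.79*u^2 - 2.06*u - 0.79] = -3.58*u - 2.06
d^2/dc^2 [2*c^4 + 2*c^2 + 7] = 24*c^2 + 4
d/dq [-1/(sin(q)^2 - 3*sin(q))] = (2*sin(q) - 3)*cos(q)/((sin(q) - 3)^2*sin(q)^2)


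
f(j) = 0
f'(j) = 0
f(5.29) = 0.00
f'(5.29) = 0.00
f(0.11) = 0.00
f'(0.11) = 0.00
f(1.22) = 0.00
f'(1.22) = 0.00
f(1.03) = 0.00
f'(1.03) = 0.00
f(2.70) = 0.00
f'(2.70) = 0.00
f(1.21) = 0.00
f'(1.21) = 0.00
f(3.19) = 0.00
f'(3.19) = 0.00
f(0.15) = 0.00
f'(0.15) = 0.00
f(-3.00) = 0.00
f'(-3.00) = 0.00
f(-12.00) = 0.00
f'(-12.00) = 0.00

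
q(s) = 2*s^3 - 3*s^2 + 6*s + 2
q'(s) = 6*s^2 - 6*s + 6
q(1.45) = 10.49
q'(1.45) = 9.92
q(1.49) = 10.90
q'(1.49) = 10.38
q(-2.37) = -55.69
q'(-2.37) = 53.92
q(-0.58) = -2.88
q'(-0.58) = 11.50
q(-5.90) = -548.59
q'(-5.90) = 250.26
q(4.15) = 118.18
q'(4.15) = 84.44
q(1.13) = 7.84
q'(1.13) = 6.88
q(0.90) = 6.43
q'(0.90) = 5.46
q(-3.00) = -97.00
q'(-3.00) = 78.00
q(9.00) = 1271.00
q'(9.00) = 438.00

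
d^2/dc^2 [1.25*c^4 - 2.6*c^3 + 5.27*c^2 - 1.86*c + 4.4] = 15.0*c^2 - 15.6*c + 10.54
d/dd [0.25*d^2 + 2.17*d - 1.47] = 0.5*d + 2.17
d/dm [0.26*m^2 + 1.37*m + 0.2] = 0.52*m + 1.37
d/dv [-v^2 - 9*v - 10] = -2*v - 9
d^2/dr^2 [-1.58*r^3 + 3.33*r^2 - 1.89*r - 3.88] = 6.66 - 9.48*r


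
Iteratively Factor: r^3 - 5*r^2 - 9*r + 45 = (r + 3)*(r^2 - 8*r + 15) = (r - 3)*(r + 3)*(r - 5)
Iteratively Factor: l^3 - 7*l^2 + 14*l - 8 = (l - 1)*(l^2 - 6*l + 8) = (l - 4)*(l - 1)*(l - 2)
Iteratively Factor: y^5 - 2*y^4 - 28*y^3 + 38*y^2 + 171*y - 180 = (y - 5)*(y^4 + 3*y^3 - 13*y^2 - 27*y + 36) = (y - 5)*(y - 1)*(y^3 + 4*y^2 - 9*y - 36) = (y - 5)*(y - 1)*(y + 4)*(y^2 - 9) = (y - 5)*(y - 1)*(y + 3)*(y + 4)*(y - 3)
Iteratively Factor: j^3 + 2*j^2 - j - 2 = (j - 1)*(j^2 + 3*j + 2) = (j - 1)*(j + 1)*(j + 2)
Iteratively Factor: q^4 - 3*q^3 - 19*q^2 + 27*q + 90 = (q + 2)*(q^3 - 5*q^2 - 9*q + 45) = (q + 2)*(q + 3)*(q^2 - 8*q + 15) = (q - 5)*(q + 2)*(q + 3)*(q - 3)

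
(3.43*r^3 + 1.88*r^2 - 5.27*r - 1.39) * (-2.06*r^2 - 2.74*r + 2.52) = -7.0658*r^5 - 13.271*r^4 + 14.3486*r^3 + 22.0408*r^2 - 9.4718*r - 3.5028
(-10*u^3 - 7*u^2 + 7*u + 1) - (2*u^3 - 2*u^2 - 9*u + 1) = -12*u^3 - 5*u^2 + 16*u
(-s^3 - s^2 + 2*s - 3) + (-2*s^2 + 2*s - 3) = -s^3 - 3*s^2 + 4*s - 6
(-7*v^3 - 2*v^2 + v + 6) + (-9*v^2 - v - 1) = -7*v^3 - 11*v^2 + 5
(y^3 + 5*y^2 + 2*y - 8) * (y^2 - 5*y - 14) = y^5 - 37*y^3 - 88*y^2 + 12*y + 112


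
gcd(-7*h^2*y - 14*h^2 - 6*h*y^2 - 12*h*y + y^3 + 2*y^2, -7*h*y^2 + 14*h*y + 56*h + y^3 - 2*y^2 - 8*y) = -7*h*y - 14*h + y^2 + 2*y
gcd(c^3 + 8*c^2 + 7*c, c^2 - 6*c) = c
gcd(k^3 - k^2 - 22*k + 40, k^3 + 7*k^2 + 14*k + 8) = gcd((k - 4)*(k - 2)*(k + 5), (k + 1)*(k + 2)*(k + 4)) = 1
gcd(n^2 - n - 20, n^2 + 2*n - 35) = n - 5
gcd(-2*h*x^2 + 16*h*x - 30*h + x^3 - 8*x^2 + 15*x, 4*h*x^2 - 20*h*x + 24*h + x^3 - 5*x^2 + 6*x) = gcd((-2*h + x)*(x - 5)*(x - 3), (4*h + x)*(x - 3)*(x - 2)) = x - 3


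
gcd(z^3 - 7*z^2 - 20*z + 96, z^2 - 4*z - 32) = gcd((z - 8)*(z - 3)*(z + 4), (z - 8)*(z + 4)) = z^2 - 4*z - 32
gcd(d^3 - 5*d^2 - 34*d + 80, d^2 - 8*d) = d - 8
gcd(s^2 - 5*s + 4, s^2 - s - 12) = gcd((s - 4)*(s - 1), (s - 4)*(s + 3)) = s - 4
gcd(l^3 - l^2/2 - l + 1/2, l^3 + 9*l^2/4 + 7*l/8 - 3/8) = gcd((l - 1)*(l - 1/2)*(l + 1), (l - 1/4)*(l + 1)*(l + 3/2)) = l + 1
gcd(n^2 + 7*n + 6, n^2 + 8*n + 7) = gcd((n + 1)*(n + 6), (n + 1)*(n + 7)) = n + 1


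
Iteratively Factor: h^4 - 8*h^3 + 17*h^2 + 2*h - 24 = (h + 1)*(h^3 - 9*h^2 + 26*h - 24) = (h - 4)*(h + 1)*(h^2 - 5*h + 6) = (h - 4)*(h - 3)*(h + 1)*(h - 2)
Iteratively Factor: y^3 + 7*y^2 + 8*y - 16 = (y + 4)*(y^2 + 3*y - 4) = (y + 4)^2*(y - 1)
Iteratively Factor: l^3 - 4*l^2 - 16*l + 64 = (l - 4)*(l^2 - 16) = (l - 4)*(l + 4)*(l - 4)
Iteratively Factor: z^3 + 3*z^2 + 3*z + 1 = (z + 1)*(z^2 + 2*z + 1) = (z + 1)^2*(z + 1)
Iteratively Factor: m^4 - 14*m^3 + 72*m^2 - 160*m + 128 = (m - 4)*(m^3 - 10*m^2 + 32*m - 32) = (m - 4)^2*(m^2 - 6*m + 8) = (m - 4)^2*(m - 2)*(m - 4)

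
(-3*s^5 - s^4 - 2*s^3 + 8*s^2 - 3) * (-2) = 6*s^5 + 2*s^4 + 4*s^3 - 16*s^2 + 6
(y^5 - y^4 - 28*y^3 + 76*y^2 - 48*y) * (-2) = -2*y^5 + 2*y^4 + 56*y^3 - 152*y^2 + 96*y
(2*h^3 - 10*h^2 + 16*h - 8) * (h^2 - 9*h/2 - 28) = 2*h^5 - 19*h^4 + 5*h^3 + 200*h^2 - 412*h + 224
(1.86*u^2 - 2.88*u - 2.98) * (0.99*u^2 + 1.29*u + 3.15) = 1.8414*u^4 - 0.4518*u^3 - 0.8064*u^2 - 12.9162*u - 9.387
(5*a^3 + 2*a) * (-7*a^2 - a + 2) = -35*a^5 - 5*a^4 - 4*a^3 - 2*a^2 + 4*a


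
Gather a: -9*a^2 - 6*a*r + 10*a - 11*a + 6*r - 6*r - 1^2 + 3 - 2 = -9*a^2 + a*(-6*r - 1)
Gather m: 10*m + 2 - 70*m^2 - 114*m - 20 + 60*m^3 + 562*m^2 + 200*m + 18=60*m^3 + 492*m^2 + 96*m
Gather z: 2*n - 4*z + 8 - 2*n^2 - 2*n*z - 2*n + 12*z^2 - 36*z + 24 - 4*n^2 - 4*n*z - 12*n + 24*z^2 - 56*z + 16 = -6*n^2 - 12*n + 36*z^2 + z*(-6*n - 96) + 48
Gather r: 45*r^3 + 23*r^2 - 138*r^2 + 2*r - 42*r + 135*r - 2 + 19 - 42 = 45*r^3 - 115*r^2 + 95*r - 25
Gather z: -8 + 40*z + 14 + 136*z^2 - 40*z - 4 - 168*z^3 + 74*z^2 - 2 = -168*z^3 + 210*z^2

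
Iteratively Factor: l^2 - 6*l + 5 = (l - 1)*(l - 5)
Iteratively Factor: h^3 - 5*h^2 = (h - 5)*(h^2) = h*(h - 5)*(h)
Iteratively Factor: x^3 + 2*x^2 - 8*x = (x)*(x^2 + 2*x - 8) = x*(x - 2)*(x + 4)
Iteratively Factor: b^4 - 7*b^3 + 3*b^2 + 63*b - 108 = (b - 3)*(b^3 - 4*b^2 - 9*b + 36) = (b - 3)*(b + 3)*(b^2 - 7*b + 12) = (b - 4)*(b - 3)*(b + 3)*(b - 3)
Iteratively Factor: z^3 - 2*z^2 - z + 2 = (z + 1)*(z^2 - 3*z + 2) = (z - 1)*(z + 1)*(z - 2)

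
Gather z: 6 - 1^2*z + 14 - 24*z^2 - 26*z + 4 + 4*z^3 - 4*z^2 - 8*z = 4*z^3 - 28*z^2 - 35*z + 24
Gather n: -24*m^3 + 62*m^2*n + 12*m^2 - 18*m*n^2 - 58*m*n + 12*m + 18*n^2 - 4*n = -24*m^3 + 12*m^2 + 12*m + n^2*(18 - 18*m) + n*(62*m^2 - 58*m - 4)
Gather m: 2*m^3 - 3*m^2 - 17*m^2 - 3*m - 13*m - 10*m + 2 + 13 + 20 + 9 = 2*m^3 - 20*m^2 - 26*m + 44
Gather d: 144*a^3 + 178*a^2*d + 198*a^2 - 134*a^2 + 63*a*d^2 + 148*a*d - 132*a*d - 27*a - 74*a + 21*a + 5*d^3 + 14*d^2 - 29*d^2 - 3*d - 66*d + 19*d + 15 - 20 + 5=144*a^3 + 64*a^2 - 80*a + 5*d^3 + d^2*(63*a - 15) + d*(178*a^2 + 16*a - 50)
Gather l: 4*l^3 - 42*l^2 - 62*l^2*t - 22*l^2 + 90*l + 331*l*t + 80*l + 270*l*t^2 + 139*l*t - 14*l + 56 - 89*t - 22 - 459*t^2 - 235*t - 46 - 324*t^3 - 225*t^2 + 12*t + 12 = 4*l^3 + l^2*(-62*t - 64) + l*(270*t^2 + 470*t + 156) - 324*t^3 - 684*t^2 - 312*t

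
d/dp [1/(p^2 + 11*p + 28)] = (-2*p - 11)/(p^2 + 11*p + 28)^2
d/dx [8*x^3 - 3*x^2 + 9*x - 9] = 24*x^2 - 6*x + 9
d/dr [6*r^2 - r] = 12*r - 1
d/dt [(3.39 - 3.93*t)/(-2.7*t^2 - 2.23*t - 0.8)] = (-10.611*t^2 + 18.306*t + 10.7037)/(7.29*t^4 + 12.042*t^3 + 9.2929*t^2 + 3.568*t + 0.64)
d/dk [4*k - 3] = 4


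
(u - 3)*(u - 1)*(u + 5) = u^3 + u^2 - 17*u + 15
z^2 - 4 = (z - 2)*(z + 2)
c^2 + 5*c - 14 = (c - 2)*(c + 7)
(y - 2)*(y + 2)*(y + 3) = y^3 + 3*y^2 - 4*y - 12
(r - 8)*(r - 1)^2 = r^3 - 10*r^2 + 17*r - 8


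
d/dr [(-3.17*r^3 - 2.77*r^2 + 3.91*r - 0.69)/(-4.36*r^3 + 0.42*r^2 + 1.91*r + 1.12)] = (-7.105427357601e-15*r^5 - 13.4086*r^4 + 21.9858*r^3 - 26.6093*r^2 - 5.6252*r + 5.6971)/(19.0096*r^6 - 3.6624*r^5 - 16.4788*r^4 - 8.162*r^3 + 4.5889*r^2 + 4.2784*r + 1.2544)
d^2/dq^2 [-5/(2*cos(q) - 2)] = 5*(cos(q) + 2)/(2*(cos(q) - 1)^2)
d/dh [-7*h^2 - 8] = -14*h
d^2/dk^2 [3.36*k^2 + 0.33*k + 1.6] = 6.72000000000000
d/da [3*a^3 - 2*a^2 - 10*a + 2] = 9*a^2 - 4*a - 10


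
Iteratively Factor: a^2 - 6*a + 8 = (a - 4)*(a - 2)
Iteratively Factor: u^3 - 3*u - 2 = (u + 1)*(u^2 - u - 2) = (u - 2)*(u + 1)*(u + 1)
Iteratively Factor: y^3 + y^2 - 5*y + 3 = (y - 1)*(y^2 + 2*y - 3) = (y - 1)*(y + 3)*(y - 1)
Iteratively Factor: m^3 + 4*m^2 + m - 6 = (m + 3)*(m^2 + m - 2) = (m - 1)*(m + 3)*(m + 2)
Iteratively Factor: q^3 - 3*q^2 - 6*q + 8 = (q + 2)*(q^2 - 5*q + 4) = (q - 1)*(q + 2)*(q - 4)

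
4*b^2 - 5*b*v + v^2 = (-4*b + v)*(-b + v)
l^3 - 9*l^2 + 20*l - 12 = (l - 6)*(l - 2)*(l - 1)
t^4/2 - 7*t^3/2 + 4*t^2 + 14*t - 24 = (t/2 + 1)*(t - 4)*(t - 3)*(t - 2)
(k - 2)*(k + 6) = k^2 + 4*k - 12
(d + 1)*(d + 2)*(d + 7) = d^3 + 10*d^2 + 23*d + 14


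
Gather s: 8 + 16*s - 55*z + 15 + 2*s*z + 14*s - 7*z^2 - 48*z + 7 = s*(2*z + 30) - 7*z^2 - 103*z + 30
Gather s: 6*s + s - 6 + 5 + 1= 7*s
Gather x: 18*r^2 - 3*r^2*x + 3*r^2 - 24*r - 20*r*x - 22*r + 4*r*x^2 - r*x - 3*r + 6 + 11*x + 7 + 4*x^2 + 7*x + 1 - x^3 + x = 21*r^2 - 49*r - x^3 + x^2*(4*r + 4) + x*(-3*r^2 - 21*r + 19) + 14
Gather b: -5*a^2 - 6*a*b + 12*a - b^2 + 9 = -5*a^2 - 6*a*b + 12*a - b^2 + 9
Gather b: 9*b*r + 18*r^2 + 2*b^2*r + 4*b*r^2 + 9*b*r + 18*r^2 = 2*b^2*r + b*(4*r^2 + 18*r) + 36*r^2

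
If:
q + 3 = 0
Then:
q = -3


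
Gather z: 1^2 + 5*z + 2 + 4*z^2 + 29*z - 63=4*z^2 + 34*z - 60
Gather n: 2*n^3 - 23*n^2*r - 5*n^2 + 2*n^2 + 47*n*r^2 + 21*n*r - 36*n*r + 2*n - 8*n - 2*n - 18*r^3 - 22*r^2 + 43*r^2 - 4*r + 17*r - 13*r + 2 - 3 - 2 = 2*n^3 + n^2*(-23*r - 3) + n*(47*r^2 - 15*r - 8) - 18*r^3 + 21*r^2 - 3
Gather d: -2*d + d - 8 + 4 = -d - 4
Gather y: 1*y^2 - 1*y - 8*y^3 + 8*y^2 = -8*y^3 + 9*y^2 - y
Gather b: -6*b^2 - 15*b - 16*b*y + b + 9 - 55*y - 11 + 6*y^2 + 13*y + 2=-6*b^2 + b*(-16*y - 14) + 6*y^2 - 42*y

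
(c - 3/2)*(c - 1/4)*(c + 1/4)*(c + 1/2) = c^4 - c^3 - 13*c^2/16 + c/16 + 3/64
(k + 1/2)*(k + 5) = k^2 + 11*k/2 + 5/2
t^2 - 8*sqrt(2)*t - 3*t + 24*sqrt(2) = (t - 3)*(t - 8*sqrt(2))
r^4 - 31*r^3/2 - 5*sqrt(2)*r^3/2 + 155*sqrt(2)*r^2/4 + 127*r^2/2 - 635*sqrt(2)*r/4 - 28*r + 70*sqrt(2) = (r - 8)*(r - 7)*(r - 1/2)*(r - 5*sqrt(2)/2)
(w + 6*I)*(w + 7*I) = w^2 + 13*I*w - 42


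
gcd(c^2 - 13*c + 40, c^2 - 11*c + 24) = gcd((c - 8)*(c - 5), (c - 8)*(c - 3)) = c - 8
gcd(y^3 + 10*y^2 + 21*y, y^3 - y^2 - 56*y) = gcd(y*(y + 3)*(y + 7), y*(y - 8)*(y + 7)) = y^2 + 7*y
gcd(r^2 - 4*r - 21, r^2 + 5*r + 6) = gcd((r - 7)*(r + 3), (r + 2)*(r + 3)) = r + 3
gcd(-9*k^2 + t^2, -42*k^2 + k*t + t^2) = 1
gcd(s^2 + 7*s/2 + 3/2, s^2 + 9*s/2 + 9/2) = s + 3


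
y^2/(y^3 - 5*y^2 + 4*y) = y/(y^2 - 5*y + 4)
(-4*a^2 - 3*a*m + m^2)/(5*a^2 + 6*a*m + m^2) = (-4*a + m)/(5*a + m)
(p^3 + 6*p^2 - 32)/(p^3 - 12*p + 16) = (p + 4)/(p - 2)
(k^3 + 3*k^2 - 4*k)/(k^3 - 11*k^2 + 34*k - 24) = k*(k + 4)/(k^2 - 10*k + 24)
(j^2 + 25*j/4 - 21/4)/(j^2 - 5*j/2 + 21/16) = 4*(j + 7)/(4*j - 7)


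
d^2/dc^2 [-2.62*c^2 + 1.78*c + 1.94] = -5.24000000000000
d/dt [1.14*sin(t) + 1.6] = 1.14*cos(t)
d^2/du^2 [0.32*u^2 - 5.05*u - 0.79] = 0.640000000000000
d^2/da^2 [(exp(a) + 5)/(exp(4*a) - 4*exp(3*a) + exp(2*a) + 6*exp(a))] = (9*exp(7*a) + 36*exp(6*a) - 394*exp(5*a) + 714*exp(4*a) - 153*exp(3*a) - 226*exp(2*a) + 90*exp(a) + 180)*exp(-a)/(exp(9*a) - 12*exp(8*a) + 51*exp(7*a) - 70*exp(6*a) - 93*exp(5*a) + 312*exp(4*a) - 35*exp(3*a) - 414*exp(2*a) + 108*exp(a) + 216)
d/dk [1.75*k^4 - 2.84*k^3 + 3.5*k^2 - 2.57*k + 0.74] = 7.0*k^3 - 8.52*k^2 + 7.0*k - 2.57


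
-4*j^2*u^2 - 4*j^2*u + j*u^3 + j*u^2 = u*(-4*j + u)*(j*u + j)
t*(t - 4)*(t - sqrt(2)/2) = t^3 - 4*t^2 - sqrt(2)*t^2/2 + 2*sqrt(2)*t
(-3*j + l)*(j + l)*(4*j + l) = -12*j^3 - 11*j^2*l + 2*j*l^2 + l^3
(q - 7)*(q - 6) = q^2 - 13*q + 42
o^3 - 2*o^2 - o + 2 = (o - 2)*(o - 1)*(o + 1)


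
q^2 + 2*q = q*(q + 2)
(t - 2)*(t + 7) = t^2 + 5*t - 14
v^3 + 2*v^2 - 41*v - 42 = (v - 6)*(v + 1)*(v + 7)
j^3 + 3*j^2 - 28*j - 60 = (j - 5)*(j + 2)*(j + 6)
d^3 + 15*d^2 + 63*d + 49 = (d + 1)*(d + 7)^2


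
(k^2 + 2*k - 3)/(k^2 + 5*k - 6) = (k + 3)/(k + 6)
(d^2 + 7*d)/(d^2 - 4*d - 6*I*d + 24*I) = d*(d + 7)/(d^2 - 4*d - 6*I*d + 24*I)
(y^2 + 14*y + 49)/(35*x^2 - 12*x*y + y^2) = (y^2 + 14*y + 49)/(35*x^2 - 12*x*y + y^2)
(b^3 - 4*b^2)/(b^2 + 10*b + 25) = b^2*(b - 4)/(b^2 + 10*b + 25)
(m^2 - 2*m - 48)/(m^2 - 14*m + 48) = (m + 6)/(m - 6)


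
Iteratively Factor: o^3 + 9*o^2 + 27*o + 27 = (o + 3)*(o^2 + 6*o + 9) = (o + 3)^2*(o + 3)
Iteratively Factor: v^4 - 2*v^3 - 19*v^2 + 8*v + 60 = (v + 3)*(v^3 - 5*v^2 - 4*v + 20) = (v - 5)*(v + 3)*(v^2 - 4) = (v - 5)*(v + 2)*(v + 3)*(v - 2)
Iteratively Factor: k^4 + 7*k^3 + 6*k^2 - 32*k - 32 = (k + 4)*(k^3 + 3*k^2 - 6*k - 8) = (k + 1)*(k + 4)*(k^2 + 2*k - 8) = (k - 2)*(k + 1)*(k + 4)*(k + 4)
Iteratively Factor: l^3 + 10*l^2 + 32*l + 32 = (l + 2)*(l^2 + 8*l + 16) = (l + 2)*(l + 4)*(l + 4)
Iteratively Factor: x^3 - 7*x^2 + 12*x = (x)*(x^2 - 7*x + 12) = x*(x - 4)*(x - 3)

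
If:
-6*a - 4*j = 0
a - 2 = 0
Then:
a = 2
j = -3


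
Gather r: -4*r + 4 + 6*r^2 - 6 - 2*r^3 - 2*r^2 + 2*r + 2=-2*r^3 + 4*r^2 - 2*r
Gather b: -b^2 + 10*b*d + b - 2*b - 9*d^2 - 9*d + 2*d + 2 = -b^2 + b*(10*d - 1) - 9*d^2 - 7*d + 2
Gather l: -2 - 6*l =-6*l - 2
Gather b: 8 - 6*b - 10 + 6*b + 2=0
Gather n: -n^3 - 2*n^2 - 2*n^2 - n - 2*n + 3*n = -n^3 - 4*n^2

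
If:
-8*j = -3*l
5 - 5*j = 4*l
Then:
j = 15/47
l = 40/47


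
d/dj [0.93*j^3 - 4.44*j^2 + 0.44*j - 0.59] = 2.79*j^2 - 8.88*j + 0.44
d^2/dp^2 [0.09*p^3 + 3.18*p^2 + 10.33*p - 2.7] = 0.54*p + 6.36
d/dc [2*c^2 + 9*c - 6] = 4*c + 9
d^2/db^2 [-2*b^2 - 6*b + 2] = -4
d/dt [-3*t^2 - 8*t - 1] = -6*t - 8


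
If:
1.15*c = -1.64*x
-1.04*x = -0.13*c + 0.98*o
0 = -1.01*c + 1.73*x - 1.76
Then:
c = -0.79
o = -0.69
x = 0.56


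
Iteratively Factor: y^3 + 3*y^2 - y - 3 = (y + 3)*(y^2 - 1) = (y + 1)*(y + 3)*(y - 1)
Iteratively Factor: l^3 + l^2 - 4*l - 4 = (l + 1)*(l^2 - 4) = (l - 2)*(l + 1)*(l + 2)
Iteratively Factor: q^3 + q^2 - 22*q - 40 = (q + 2)*(q^2 - q - 20) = (q + 2)*(q + 4)*(q - 5)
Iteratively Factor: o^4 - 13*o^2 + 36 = (o + 3)*(o^3 - 3*o^2 - 4*o + 12) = (o - 2)*(o + 3)*(o^2 - o - 6) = (o - 3)*(o - 2)*(o + 3)*(o + 2)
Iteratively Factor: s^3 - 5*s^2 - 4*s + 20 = (s - 2)*(s^2 - 3*s - 10) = (s - 5)*(s - 2)*(s + 2)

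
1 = 1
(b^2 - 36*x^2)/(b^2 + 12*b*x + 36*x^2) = (b - 6*x)/(b + 6*x)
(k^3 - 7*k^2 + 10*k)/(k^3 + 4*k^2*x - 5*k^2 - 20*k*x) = (k - 2)/(k + 4*x)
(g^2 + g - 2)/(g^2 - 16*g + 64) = (g^2 + g - 2)/(g^2 - 16*g + 64)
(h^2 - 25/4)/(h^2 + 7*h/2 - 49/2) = (4*h^2 - 25)/(2*(2*h^2 + 7*h - 49))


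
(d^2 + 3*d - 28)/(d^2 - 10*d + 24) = (d + 7)/(d - 6)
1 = 1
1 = 1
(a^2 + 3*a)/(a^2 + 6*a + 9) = a/(a + 3)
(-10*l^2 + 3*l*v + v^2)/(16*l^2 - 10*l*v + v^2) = (5*l + v)/(-8*l + v)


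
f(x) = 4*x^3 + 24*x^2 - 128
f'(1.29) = 81.89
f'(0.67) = 37.55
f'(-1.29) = -41.95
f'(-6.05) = 148.83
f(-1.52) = -86.60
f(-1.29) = -96.65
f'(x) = 12*x^2 + 48*x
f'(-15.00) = 1980.00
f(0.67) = -116.02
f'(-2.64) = -43.08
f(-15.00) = -8228.00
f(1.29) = -79.47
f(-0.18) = -127.25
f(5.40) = 1201.70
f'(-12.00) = 1152.00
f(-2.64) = -34.33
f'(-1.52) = -45.24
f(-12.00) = -3584.00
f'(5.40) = 609.12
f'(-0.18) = -8.25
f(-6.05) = -135.32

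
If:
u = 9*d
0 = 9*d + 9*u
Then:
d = 0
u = 0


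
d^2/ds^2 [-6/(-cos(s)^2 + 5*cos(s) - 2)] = 6*(4*sin(s)^4 - 19*sin(s)^2 + 115*cos(s)/4 - 15*cos(3*s)/4 - 31)/(sin(s)^2 + 5*cos(s) - 3)^3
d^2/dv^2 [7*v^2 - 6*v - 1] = 14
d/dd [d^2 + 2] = 2*d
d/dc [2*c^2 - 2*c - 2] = 4*c - 2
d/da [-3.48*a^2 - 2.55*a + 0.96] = -6.96*a - 2.55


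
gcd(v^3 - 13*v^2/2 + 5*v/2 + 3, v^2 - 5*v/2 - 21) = v - 6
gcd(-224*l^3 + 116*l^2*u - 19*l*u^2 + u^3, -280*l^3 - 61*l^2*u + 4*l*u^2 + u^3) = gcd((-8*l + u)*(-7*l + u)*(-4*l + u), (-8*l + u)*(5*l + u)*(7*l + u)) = -8*l + u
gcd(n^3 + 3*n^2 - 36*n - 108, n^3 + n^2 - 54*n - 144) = n^2 + 9*n + 18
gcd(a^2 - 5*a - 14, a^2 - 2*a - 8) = a + 2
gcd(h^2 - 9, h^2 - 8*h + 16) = 1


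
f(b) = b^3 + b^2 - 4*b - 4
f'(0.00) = -4.00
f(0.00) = -4.00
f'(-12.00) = 404.00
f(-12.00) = -1540.00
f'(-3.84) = 32.56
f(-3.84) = -30.52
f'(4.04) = 53.04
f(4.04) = 62.10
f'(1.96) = 11.44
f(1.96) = -0.47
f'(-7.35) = 143.37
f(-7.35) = -317.64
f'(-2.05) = 4.51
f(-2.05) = -0.21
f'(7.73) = 190.72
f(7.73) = 486.72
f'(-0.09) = -4.16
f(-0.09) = -3.63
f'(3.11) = 31.24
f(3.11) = 23.31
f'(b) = 3*b^2 + 2*b - 4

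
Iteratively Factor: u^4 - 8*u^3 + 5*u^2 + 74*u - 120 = (u - 2)*(u^3 - 6*u^2 - 7*u + 60) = (u - 2)*(u + 3)*(u^2 - 9*u + 20) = (u - 5)*(u - 2)*(u + 3)*(u - 4)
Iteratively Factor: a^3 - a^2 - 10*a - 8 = (a + 1)*(a^2 - 2*a - 8) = (a - 4)*(a + 1)*(a + 2)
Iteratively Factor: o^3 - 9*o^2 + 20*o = (o - 5)*(o^2 - 4*o) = (o - 5)*(o - 4)*(o)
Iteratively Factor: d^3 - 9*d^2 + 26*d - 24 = (d - 2)*(d^2 - 7*d + 12) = (d - 4)*(d - 2)*(d - 3)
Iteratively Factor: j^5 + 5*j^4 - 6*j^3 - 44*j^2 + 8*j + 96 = (j + 4)*(j^4 + j^3 - 10*j^2 - 4*j + 24) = (j + 3)*(j + 4)*(j^3 - 2*j^2 - 4*j + 8) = (j - 2)*(j + 3)*(j + 4)*(j^2 - 4) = (j - 2)^2*(j + 3)*(j + 4)*(j + 2)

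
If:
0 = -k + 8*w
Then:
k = 8*w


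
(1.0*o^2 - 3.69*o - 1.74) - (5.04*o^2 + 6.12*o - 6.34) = -4.04*o^2 - 9.81*o + 4.6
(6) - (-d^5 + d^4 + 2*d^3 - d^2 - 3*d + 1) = d^5 - d^4 - 2*d^3 + d^2 + 3*d + 5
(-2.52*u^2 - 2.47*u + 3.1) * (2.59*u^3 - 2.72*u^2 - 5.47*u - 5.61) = -6.5268*u^5 + 0.457100000000001*u^4 + 28.5318*u^3 + 19.2161*u^2 - 3.1003*u - 17.391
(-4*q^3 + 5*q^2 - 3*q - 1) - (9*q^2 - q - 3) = -4*q^3 - 4*q^2 - 2*q + 2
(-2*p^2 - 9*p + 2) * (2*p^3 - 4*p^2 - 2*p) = -4*p^5 - 10*p^4 + 44*p^3 + 10*p^2 - 4*p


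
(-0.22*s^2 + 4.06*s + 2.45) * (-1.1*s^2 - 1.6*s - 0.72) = 0.242*s^4 - 4.114*s^3 - 9.0326*s^2 - 6.8432*s - 1.764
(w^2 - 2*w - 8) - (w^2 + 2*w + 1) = -4*w - 9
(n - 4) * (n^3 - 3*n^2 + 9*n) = n^4 - 7*n^3 + 21*n^2 - 36*n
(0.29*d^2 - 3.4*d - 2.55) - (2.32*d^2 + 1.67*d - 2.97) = -2.03*d^2 - 5.07*d + 0.42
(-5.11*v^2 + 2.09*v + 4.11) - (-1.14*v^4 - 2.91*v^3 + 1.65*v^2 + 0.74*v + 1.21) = 1.14*v^4 + 2.91*v^3 - 6.76*v^2 + 1.35*v + 2.9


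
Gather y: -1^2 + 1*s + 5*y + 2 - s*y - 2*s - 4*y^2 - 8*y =-s - 4*y^2 + y*(-s - 3) + 1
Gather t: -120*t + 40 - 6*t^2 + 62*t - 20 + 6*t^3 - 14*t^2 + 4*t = 6*t^3 - 20*t^2 - 54*t + 20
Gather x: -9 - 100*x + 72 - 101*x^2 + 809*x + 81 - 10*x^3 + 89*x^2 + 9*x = -10*x^3 - 12*x^2 + 718*x + 144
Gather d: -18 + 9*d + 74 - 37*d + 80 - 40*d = 136 - 68*d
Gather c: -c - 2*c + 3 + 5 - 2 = 6 - 3*c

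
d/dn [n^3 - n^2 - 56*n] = 3*n^2 - 2*n - 56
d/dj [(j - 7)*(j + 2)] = 2*j - 5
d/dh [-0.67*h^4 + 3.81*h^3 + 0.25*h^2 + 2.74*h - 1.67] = -2.68*h^3 + 11.43*h^2 + 0.5*h + 2.74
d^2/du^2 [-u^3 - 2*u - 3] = -6*u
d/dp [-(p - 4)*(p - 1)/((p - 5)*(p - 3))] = (3*p^2 - 22*p + 43)/(p^4 - 16*p^3 + 94*p^2 - 240*p + 225)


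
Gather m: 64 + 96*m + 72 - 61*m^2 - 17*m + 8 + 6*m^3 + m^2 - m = 6*m^3 - 60*m^2 + 78*m + 144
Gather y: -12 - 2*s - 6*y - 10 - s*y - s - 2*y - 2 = -3*s + y*(-s - 8) - 24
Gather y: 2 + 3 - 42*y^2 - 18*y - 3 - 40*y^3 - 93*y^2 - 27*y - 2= -40*y^3 - 135*y^2 - 45*y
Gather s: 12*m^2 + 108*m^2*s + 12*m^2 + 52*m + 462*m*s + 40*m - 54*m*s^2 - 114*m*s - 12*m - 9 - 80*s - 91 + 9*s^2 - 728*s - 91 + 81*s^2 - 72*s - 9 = 24*m^2 + 80*m + s^2*(90 - 54*m) + s*(108*m^2 + 348*m - 880) - 200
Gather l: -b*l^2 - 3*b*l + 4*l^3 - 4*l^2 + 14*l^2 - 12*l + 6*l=4*l^3 + l^2*(10 - b) + l*(-3*b - 6)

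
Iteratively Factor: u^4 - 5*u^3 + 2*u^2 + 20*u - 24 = (u - 2)*(u^3 - 3*u^2 - 4*u + 12) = (u - 3)*(u - 2)*(u^2 - 4) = (u - 3)*(u - 2)*(u + 2)*(u - 2)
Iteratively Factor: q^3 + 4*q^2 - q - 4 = (q + 4)*(q^2 - 1) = (q - 1)*(q + 4)*(q + 1)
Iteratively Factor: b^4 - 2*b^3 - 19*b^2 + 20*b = (b - 1)*(b^3 - b^2 - 20*b) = (b - 1)*(b + 4)*(b^2 - 5*b) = (b - 5)*(b - 1)*(b + 4)*(b)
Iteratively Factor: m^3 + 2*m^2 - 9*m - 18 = (m - 3)*(m^2 + 5*m + 6) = (m - 3)*(m + 2)*(m + 3)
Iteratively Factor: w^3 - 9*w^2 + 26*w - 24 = (w - 2)*(w^2 - 7*w + 12) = (w - 4)*(w - 2)*(w - 3)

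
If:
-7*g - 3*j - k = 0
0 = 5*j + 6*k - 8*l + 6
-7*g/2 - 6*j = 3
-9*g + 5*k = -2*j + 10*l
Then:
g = 438/317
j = -414/317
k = -1824/317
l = -1389/317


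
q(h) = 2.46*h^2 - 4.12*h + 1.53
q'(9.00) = 40.16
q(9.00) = 163.71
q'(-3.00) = -18.88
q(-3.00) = 36.03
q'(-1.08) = -9.43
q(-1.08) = 8.85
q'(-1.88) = -13.37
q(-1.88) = 17.97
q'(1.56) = 3.56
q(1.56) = 1.09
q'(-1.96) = -13.76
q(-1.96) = 19.06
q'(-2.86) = -18.19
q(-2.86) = 33.44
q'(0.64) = -0.97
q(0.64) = -0.10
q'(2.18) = 6.61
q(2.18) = 4.24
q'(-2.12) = -14.55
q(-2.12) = 21.32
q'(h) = 4.92*h - 4.12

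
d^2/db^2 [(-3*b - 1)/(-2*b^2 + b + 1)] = 2*((1 - 18*b)*(-2*b^2 + b + 1) - (3*b + 1)*(4*b - 1)^2)/(-2*b^2 + b + 1)^3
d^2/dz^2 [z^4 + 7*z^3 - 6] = 6*z*(2*z + 7)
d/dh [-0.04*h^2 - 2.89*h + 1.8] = -0.08*h - 2.89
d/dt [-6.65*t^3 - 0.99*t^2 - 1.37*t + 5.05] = -19.95*t^2 - 1.98*t - 1.37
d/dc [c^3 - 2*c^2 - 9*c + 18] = 3*c^2 - 4*c - 9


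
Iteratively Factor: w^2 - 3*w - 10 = (w + 2)*(w - 5)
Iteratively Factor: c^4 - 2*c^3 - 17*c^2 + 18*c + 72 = (c - 3)*(c^3 + c^2 - 14*c - 24) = (c - 4)*(c - 3)*(c^2 + 5*c + 6) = (c - 4)*(c - 3)*(c + 3)*(c + 2)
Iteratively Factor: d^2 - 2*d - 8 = (d - 4)*(d + 2)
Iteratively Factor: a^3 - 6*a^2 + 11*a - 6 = (a - 2)*(a^2 - 4*a + 3) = (a - 2)*(a - 1)*(a - 3)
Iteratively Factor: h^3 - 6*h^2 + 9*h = (h)*(h^2 - 6*h + 9) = h*(h - 3)*(h - 3)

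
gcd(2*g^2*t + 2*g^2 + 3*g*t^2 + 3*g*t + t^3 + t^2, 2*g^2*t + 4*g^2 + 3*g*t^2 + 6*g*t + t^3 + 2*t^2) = 2*g^2 + 3*g*t + t^2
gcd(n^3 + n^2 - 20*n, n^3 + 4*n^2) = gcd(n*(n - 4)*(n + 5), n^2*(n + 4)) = n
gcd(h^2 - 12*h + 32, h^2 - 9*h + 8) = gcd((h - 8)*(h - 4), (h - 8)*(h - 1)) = h - 8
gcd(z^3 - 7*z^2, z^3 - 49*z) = z^2 - 7*z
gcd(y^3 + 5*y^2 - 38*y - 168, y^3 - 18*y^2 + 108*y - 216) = y - 6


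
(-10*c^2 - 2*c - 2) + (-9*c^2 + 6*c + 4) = -19*c^2 + 4*c + 2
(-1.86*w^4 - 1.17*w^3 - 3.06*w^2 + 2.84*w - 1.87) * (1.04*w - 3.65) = -1.9344*w^5 + 5.5722*w^4 + 1.0881*w^3 + 14.1226*w^2 - 12.3108*w + 6.8255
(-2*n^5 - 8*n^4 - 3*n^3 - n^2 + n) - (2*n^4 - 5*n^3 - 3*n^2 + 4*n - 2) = -2*n^5 - 10*n^4 + 2*n^3 + 2*n^2 - 3*n + 2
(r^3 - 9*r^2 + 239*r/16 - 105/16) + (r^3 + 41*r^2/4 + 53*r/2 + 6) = 2*r^3 + 5*r^2/4 + 663*r/16 - 9/16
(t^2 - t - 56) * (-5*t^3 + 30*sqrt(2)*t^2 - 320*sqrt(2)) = -5*t^5 + 5*t^4 + 30*sqrt(2)*t^4 - 30*sqrt(2)*t^3 + 280*t^3 - 2000*sqrt(2)*t^2 + 320*sqrt(2)*t + 17920*sqrt(2)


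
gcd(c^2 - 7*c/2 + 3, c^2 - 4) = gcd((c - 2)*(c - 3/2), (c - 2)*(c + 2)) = c - 2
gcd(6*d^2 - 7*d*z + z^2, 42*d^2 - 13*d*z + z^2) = -6*d + z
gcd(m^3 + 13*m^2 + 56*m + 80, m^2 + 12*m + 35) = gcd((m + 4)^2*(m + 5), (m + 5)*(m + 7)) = m + 5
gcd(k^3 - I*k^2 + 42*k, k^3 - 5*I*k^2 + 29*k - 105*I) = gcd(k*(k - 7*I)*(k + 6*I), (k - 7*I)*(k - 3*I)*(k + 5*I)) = k - 7*I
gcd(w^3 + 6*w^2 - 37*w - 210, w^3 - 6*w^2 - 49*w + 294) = w^2 + w - 42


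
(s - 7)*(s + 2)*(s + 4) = s^3 - s^2 - 34*s - 56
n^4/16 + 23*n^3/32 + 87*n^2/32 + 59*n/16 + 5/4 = (n/4 + 1/2)*(n/4 + 1)*(n + 1/2)*(n + 5)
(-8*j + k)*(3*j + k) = -24*j^2 - 5*j*k + k^2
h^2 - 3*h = h*(h - 3)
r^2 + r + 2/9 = (r + 1/3)*(r + 2/3)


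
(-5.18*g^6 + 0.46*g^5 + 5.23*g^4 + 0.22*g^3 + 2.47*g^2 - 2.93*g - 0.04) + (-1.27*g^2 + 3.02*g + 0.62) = -5.18*g^6 + 0.46*g^5 + 5.23*g^4 + 0.22*g^3 + 1.2*g^2 + 0.0899999999999999*g + 0.58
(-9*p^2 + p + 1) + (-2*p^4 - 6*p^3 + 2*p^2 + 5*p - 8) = -2*p^4 - 6*p^3 - 7*p^2 + 6*p - 7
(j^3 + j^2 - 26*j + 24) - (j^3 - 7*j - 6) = j^2 - 19*j + 30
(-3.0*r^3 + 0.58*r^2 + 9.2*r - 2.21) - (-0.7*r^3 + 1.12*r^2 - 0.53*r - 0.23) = -2.3*r^3 - 0.54*r^2 + 9.73*r - 1.98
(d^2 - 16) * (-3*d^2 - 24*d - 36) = -3*d^4 - 24*d^3 + 12*d^2 + 384*d + 576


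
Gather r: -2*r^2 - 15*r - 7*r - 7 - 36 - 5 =-2*r^2 - 22*r - 48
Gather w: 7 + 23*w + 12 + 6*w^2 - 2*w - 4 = 6*w^2 + 21*w + 15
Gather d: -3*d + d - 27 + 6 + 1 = -2*d - 20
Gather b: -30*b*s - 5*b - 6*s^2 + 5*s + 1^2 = b*(-30*s - 5) - 6*s^2 + 5*s + 1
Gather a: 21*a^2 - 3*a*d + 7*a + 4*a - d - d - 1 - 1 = 21*a^2 + a*(11 - 3*d) - 2*d - 2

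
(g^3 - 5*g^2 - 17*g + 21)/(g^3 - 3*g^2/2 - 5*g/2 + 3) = 2*(g^2 - 4*g - 21)/(2*g^2 - g - 6)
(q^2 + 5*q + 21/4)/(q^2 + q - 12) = (q^2 + 5*q + 21/4)/(q^2 + q - 12)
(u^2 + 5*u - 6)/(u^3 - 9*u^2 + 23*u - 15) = (u + 6)/(u^2 - 8*u + 15)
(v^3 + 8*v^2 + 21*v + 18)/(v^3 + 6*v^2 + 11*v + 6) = (v + 3)/(v + 1)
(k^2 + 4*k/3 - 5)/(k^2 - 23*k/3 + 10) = (k + 3)/(k - 6)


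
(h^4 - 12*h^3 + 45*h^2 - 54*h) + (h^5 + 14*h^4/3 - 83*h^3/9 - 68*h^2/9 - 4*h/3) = h^5 + 17*h^4/3 - 191*h^3/9 + 337*h^2/9 - 166*h/3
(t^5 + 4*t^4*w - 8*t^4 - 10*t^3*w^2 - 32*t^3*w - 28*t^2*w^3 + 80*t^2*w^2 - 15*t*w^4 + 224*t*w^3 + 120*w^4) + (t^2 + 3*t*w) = t^5 + 4*t^4*w - 8*t^4 - 10*t^3*w^2 - 32*t^3*w - 28*t^2*w^3 + 80*t^2*w^2 + t^2 - 15*t*w^4 + 224*t*w^3 + 3*t*w + 120*w^4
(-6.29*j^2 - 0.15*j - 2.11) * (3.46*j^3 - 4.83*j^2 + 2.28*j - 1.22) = -21.7634*j^5 + 29.8617*j^4 - 20.9173*j^3 + 17.5231*j^2 - 4.6278*j + 2.5742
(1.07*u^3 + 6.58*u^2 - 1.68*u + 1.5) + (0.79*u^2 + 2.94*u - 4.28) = 1.07*u^3 + 7.37*u^2 + 1.26*u - 2.78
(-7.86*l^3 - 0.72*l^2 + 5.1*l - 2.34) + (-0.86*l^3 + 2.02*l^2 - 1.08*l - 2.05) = -8.72*l^3 + 1.3*l^2 + 4.02*l - 4.39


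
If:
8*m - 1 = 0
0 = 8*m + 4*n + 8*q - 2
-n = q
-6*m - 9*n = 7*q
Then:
No Solution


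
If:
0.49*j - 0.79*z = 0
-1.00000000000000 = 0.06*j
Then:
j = -16.67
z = -10.34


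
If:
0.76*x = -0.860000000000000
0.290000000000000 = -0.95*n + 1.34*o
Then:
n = 1.41052631578947*o - 0.305263157894737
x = -1.13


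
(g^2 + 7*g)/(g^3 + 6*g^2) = (g + 7)/(g*(g + 6))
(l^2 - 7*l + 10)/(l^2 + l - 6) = (l - 5)/(l + 3)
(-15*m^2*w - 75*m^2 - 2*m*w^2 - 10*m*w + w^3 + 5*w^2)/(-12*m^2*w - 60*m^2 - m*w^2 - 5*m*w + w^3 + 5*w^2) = (-5*m + w)/(-4*m + w)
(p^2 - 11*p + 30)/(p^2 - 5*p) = (p - 6)/p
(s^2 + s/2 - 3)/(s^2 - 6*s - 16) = (s - 3/2)/(s - 8)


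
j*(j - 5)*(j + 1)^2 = j^4 - 3*j^3 - 9*j^2 - 5*j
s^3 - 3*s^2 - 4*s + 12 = (s - 3)*(s - 2)*(s + 2)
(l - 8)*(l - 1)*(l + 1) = l^3 - 8*l^2 - l + 8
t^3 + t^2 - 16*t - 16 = (t - 4)*(t + 1)*(t + 4)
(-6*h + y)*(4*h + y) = -24*h^2 - 2*h*y + y^2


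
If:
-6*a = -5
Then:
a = 5/6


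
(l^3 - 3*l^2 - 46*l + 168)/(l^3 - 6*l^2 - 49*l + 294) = (l - 4)/(l - 7)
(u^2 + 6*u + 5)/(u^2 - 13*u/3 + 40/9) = 9*(u^2 + 6*u + 5)/(9*u^2 - 39*u + 40)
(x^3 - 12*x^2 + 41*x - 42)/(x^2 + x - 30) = (x^3 - 12*x^2 + 41*x - 42)/(x^2 + x - 30)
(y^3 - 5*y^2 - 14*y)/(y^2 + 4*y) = (y^2 - 5*y - 14)/(y + 4)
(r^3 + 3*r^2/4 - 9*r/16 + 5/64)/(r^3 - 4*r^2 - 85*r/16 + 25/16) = (r - 1/4)/(r - 5)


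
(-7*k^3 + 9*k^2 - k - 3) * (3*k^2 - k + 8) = -21*k^5 + 34*k^4 - 68*k^3 + 64*k^2 - 5*k - 24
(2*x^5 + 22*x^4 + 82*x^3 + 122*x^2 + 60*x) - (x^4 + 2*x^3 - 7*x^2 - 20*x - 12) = 2*x^5 + 21*x^4 + 80*x^3 + 129*x^2 + 80*x + 12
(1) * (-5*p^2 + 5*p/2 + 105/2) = -5*p^2 + 5*p/2 + 105/2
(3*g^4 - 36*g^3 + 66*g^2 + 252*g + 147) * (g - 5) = 3*g^5 - 51*g^4 + 246*g^3 - 78*g^2 - 1113*g - 735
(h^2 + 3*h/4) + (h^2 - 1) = 2*h^2 + 3*h/4 - 1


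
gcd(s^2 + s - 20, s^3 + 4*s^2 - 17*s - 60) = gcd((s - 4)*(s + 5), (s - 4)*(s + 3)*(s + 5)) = s^2 + s - 20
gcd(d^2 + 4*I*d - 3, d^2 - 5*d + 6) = 1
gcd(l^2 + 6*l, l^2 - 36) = l + 6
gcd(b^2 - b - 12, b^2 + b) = 1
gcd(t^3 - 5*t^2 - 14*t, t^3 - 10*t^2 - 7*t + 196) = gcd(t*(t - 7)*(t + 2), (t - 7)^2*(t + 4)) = t - 7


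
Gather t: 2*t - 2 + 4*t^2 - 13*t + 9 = 4*t^2 - 11*t + 7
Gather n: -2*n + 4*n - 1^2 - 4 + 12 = 2*n + 7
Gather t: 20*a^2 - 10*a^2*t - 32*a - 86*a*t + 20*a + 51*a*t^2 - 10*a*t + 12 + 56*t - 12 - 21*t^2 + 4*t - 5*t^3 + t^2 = 20*a^2 - 12*a - 5*t^3 + t^2*(51*a - 20) + t*(-10*a^2 - 96*a + 60)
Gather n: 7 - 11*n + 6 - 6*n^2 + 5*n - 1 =-6*n^2 - 6*n + 12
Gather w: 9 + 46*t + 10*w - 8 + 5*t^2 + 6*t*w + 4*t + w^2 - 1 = 5*t^2 + 50*t + w^2 + w*(6*t + 10)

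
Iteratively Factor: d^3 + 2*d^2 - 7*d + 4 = (d - 1)*(d^2 + 3*d - 4) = (d - 1)^2*(d + 4)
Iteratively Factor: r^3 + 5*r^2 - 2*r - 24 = (r + 4)*(r^2 + r - 6) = (r + 3)*(r + 4)*(r - 2)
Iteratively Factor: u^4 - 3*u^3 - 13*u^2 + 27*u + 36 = (u + 1)*(u^3 - 4*u^2 - 9*u + 36) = (u - 4)*(u + 1)*(u^2 - 9) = (u - 4)*(u - 3)*(u + 1)*(u + 3)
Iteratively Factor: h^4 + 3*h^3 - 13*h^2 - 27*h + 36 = (h + 3)*(h^3 - 13*h + 12) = (h + 3)*(h + 4)*(h^2 - 4*h + 3) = (h - 1)*(h + 3)*(h + 4)*(h - 3)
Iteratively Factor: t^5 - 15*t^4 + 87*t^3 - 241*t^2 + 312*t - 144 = (t - 4)*(t^4 - 11*t^3 + 43*t^2 - 69*t + 36) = (t - 4)*(t - 3)*(t^3 - 8*t^2 + 19*t - 12) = (t - 4)*(t - 3)*(t - 1)*(t^2 - 7*t + 12) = (t - 4)*(t - 3)^2*(t - 1)*(t - 4)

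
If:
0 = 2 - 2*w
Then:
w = 1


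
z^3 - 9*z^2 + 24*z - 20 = (z - 5)*(z - 2)^2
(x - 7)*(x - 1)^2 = x^3 - 9*x^2 + 15*x - 7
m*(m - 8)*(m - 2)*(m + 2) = m^4 - 8*m^3 - 4*m^2 + 32*m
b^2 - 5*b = b*(b - 5)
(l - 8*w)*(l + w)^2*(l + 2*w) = l^4 - 4*l^3*w - 27*l^2*w^2 - 38*l*w^3 - 16*w^4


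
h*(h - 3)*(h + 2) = h^3 - h^2 - 6*h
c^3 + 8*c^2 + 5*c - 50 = (c - 2)*(c + 5)^2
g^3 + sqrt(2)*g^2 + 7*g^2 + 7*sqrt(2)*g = g*(g + 7)*(g + sqrt(2))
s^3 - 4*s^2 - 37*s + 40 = (s - 8)*(s - 1)*(s + 5)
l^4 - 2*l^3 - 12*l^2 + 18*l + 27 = (l - 3)^2*(l + 1)*(l + 3)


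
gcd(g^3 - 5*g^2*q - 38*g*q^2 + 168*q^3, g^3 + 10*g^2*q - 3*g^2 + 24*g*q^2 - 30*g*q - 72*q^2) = g + 6*q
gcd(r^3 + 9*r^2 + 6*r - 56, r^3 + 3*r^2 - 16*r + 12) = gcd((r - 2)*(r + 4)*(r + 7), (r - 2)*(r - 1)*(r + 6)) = r - 2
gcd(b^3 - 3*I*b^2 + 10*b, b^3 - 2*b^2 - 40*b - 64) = 1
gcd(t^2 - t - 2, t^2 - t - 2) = t^2 - t - 2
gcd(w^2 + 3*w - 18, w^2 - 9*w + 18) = w - 3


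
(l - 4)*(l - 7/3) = l^2 - 19*l/3 + 28/3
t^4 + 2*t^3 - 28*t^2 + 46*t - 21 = (t - 3)*(t - 1)^2*(t + 7)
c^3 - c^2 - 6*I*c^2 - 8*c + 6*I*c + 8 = (c - 1)*(c - 4*I)*(c - 2*I)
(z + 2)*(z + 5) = z^2 + 7*z + 10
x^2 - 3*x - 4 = (x - 4)*(x + 1)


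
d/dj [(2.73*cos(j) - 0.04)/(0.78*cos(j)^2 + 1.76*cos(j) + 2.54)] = (2.1294*cos(j)^2 - 0.0624000000000002*cos(j) - 7.0046)*sin(j)/(0.6084*cos(j)^4 + 2.7456*cos(j)^3 + 7.06*cos(j)^2 + 8.9408*cos(j) + 6.4516)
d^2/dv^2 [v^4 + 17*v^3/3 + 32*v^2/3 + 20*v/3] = 12*v^2 + 34*v + 64/3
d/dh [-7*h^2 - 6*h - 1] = -14*h - 6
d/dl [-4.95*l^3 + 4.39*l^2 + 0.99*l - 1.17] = -14.85*l^2 + 8.78*l + 0.99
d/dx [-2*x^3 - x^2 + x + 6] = -6*x^2 - 2*x + 1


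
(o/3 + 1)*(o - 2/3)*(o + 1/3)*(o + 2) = o^4/3 + 14*o^3/9 + 37*o^2/27 - 28*o/27 - 4/9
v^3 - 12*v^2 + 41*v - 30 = (v - 6)*(v - 5)*(v - 1)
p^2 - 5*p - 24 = (p - 8)*(p + 3)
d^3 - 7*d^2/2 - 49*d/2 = d*(d - 7)*(d + 7/2)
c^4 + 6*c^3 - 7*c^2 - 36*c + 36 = (c - 2)*(c - 1)*(c + 3)*(c + 6)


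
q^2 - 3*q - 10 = (q - 5)*(q + 2)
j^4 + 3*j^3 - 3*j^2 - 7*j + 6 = (j - 1)^2*(j + 2)*(j + 3)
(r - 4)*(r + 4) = r^2 - 16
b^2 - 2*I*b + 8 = (b - 4*I)*(b + 2*I)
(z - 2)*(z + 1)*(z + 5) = z^3 + 4*z^2 - 7*z - 10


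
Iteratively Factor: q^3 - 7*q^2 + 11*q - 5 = (q - 5)*(q^2 - 2*q + 1) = (q - 5)*(q - 1)*(q - 1)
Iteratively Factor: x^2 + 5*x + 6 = (x + 2)*(x + 3)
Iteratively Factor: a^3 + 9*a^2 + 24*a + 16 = (a + 4)*(a^2 + 5*a + 4) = (a + 1)*(a + 4)*(a + 4)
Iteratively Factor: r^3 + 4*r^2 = (r + 4)*(r^2) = r*(r + 4)*(r)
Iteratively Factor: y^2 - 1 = (y - 1)*(y + 1)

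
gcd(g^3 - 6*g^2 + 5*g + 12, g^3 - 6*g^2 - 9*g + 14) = 1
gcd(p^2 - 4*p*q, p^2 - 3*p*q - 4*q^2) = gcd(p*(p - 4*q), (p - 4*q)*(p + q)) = p - 4*q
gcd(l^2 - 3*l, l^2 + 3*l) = l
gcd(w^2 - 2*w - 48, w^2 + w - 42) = 1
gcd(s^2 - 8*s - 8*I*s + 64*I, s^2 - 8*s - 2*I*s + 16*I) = s - 8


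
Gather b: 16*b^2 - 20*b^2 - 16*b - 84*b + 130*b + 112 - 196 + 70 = -4*b^2 + 30*b - 14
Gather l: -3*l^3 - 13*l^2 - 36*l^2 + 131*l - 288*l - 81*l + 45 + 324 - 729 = -3*l^3 - 49*l^2 - 238*l - 360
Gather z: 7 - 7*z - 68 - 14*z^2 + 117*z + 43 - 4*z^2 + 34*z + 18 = -18*z^2 + 144*z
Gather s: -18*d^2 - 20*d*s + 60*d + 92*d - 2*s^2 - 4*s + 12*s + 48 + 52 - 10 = -18*d^2 + 152*d - 2*s^2 + s*(8 - 20*d) + 90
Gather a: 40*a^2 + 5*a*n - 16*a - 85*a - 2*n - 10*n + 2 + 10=40*a^2 + a*(5*n - 101) - 12*n + 12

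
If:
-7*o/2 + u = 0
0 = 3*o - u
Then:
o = 0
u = 0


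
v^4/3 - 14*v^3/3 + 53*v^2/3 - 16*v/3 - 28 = (v/3 + 1/3)*(v - 7)*(v - 6)*(v - 2)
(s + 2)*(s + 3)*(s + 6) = s^3 + 11*s^2 + 36*s + 36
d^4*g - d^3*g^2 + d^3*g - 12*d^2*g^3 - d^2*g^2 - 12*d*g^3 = d*(d - 4*g)*(d + 3*g)*(d*g + g)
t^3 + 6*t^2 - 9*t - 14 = (t - 2)*(t + 1)*(t + 7)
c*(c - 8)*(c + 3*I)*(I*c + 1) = I*c^4 - 2*c^3 - 8*I*c^3 + 16*c^2 + 3*I*c^2 - 24*I*c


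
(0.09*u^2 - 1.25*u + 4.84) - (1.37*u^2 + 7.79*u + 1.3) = -1.28*u^2 - 9.04*u + 3.54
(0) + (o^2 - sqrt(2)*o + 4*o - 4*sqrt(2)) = o^2 - sqrt(2)*o + 4*o - 4*sqrt(2)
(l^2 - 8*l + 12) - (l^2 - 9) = 21 - 8*l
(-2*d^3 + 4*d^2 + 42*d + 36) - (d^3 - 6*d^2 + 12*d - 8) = -3*d^3 + 10*d^2 + 30*d + 44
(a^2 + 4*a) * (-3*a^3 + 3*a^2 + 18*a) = -3*a^5 - 9*a^4 + 30*a^3 + 72*a^2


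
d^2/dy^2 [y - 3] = 0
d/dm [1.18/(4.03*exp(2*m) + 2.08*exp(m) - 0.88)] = (-9.5108*exp(m) - 2.4544)*exp(m)/(4.03*exp(2*m) + 2.08*exp(m) - 0.88)^2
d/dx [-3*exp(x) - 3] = -3*exp(x)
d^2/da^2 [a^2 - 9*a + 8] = 2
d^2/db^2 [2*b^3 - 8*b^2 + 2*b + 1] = 12*b - 16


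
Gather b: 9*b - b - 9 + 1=8*b - 8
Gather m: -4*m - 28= -4*m - 28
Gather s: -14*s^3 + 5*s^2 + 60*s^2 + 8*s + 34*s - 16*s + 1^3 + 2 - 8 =-14*s^3 + 65*s^2 + 26*s - 5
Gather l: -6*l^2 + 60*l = -6*l^2 + 60*l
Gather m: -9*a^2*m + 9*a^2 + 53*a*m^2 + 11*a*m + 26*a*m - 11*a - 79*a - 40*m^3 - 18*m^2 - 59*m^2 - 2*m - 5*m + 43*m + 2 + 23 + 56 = 9*a^2 - 90*a - 40*m^3 + m^2*(53*a - 77) + m*(-9*a^2 + 37*a + 36) + 81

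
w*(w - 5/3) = w^2 - 5*w/3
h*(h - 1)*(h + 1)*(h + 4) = h^4 + 4*h^3 - h^2 - 4*h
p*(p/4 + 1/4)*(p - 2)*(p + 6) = p^4/4 + 5*p^3/4 - 2*p^2 - 3*p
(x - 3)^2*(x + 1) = x^3 - 5*x^2 + 3*x + 9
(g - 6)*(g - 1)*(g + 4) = g^3 - 3*g^2 - 22*g + 24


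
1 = 1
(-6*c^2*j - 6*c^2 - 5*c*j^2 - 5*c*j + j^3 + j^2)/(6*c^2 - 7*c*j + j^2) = (-c*j - c - j^2 - j)/(c - j)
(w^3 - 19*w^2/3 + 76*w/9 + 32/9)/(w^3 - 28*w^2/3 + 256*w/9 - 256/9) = (3*w + 1)/(3*w - 8)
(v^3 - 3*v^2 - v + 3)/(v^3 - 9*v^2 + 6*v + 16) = (v^2 - 4*v + 3)/(v^2 - 10*v + 16)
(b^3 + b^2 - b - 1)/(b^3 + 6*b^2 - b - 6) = (b + 1)/(b + 6)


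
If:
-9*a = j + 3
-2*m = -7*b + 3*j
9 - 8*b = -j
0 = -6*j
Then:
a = -1/3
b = 9/8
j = 0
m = 63/16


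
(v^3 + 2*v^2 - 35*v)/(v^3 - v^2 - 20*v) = (v + 7)/(v + 4)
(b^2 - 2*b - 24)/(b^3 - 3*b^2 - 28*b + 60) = (b + 4)/(b^2 + 3*b - 10)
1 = 1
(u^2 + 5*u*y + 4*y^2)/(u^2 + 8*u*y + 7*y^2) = (u + 4*y)/(u + 7*y)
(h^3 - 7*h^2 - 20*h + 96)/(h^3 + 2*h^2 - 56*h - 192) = (h - 3)/(h + 6)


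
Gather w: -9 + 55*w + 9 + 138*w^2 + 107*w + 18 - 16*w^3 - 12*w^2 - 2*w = -16*w^3 + 126*w^2 + 160*w + 18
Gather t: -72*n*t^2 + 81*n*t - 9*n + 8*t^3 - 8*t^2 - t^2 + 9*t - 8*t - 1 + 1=-9*n + 8*t^3 + t^2*(-72*n - 9) + t*(81*n + 1)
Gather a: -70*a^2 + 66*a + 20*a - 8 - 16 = -70*a^2 + 86*a - 24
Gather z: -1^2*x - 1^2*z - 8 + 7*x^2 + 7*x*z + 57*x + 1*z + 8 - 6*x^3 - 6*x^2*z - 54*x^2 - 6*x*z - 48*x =-6*x^3 - 47*x^2 + 8*x + z*(-6*x^2 + x)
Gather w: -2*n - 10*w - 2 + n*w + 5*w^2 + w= -2*n + 5*w^2 + w*(n - 9) - 2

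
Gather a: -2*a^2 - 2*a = -2*a^2 - 2*a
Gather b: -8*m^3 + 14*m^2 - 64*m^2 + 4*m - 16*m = -8*m^3 - 50*m^2 - 12*m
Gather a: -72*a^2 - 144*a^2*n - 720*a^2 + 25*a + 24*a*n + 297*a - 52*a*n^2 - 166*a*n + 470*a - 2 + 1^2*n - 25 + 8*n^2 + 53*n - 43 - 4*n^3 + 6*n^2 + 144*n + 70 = a^2*(-144*n - 792) + a*(-52*n^2 - 142*n + 792) - 4*n^3 + 14*n^2 + 198*n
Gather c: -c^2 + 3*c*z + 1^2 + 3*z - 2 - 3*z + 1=-c^2 + 3*c*z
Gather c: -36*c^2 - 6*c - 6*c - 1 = -36*c^2 - 12*c - 1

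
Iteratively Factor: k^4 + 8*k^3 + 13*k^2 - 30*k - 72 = (k + 3)*(k^3 + 5*k^2 - 2*k - 24) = (k - 2)*(k + 3)*(k^2 + 7*k + 12) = (k - 2)*(k + 3)^2*(k + 4)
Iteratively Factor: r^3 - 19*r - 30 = (r + 2)*(r^2 - 2*r - 15) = (r + 2)*(r + 3)*(r - 5)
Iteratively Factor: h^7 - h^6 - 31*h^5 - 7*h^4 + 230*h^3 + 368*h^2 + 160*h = (h + 1)*(h^6 - 2*h^5 - 29*h^4 + 22*h^3 + 208*h^2 + 160*h) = h*(h + 1)*(h^5 - 2*h^4 - 29*h^3 + 22*h^2 + 208*h + 160) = h*(h - 4)*(h + 1)*(h^4 + 2*h^3 - 21*h^2 - 62*h - 40) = h*(h - 4)*(h + 1)*(h + 4)*(h^3 - 2*h^2 - 13*h - 10) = h*(h - 4)*(h + 1)*(h + 2)*(h + 4)*(h^2 - 4*h - 5) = h*(h - 4)*(h + 1)^2*(h + 2)*(h + 4)*(h - 5)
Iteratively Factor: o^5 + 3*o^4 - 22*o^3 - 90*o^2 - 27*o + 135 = (o - 5)*(o^4 + 8*o^3 + 18*o^2 - 27) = (o - 5)*(o - 1)*(o^3 + 9*o^2 + 27*o + 27) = (o - 5)*(o - 1)*(o + 3)*(o^2 + 6*o + 9) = (o - 5)*(o - 1)*(o + 3)^2*(o + 3)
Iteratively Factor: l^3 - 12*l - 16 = (l - 4)*(l^2 + 4*l + 4) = (l - 4)*(l + 2)*(l + 2)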